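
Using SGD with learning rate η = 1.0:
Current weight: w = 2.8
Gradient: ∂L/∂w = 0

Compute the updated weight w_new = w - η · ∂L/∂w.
w_new = 2.8

w_new = w - η·∂L/∂w = 2.8 - 1.0×(0) = 2.8 - (0) = 2.8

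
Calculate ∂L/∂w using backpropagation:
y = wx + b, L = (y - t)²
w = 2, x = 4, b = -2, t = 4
∂L/∂w = 16

y = wx + b = (2)(4) + -2 = 6
∂L/∂y = 2(y - t) = 2(6 - 4) = 4
∂y/∂w = x = 4
∂L/∂w = ∂L/∂y · ∂y/∂w = 4 × 4 = 16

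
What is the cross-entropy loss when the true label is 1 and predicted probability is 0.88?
L = 0.1278

L = -1·log(0.88) - 0·log(0.12) = -log(0.88) = 0.1278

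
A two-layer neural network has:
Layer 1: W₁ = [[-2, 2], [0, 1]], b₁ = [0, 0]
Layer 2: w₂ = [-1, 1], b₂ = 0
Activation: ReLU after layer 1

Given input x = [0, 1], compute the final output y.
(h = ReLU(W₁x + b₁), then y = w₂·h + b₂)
y = -1

Layer 1 pre-activation: z₁ = [2, 1]
After ReLU: h = [2, 1]
Layer 2 output: y = -1×2 + 1×1 + 0 = -1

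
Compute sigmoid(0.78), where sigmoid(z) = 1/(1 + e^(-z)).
0.6857

sigmoid(0.78) = 1/(1 + e^(-0.78)) = 1/(1 + 0.4584) = 0.6857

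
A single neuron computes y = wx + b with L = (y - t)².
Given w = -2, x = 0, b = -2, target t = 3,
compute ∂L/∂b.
∂L/∂b = -10

y = wx + b = (-2)(0) + -2 = -2
∂L/∂y = 2(y - t) = 2(-2 - 3) = -10
∂y/∂b = 1
∂L/∂b = ∂L/∂y · ∂y/∂b = -10 × 1 = -10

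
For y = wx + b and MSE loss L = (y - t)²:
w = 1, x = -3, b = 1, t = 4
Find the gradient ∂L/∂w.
∂L/∂w = 36

y = wx + b = (1)(-3) + 1 = -2
∂L/∂y = 2(y - t) = 2(-2 - 4) = -12
∂y/∂w = x = -3
∂L/∂w = ∂L/∂y · ∂y/∂w = -12 × -3 = 36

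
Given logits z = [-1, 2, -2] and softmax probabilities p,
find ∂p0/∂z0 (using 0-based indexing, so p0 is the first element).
∂p0/∂z0 = 0.04444

p = softmax(z) = [0.04661, 0.9362, 0.01715]
p0 = 0.04661

∂p0/∂z0 = p0(1 - p0) = 0.04661 × (1 - 0.04661) = 0.04444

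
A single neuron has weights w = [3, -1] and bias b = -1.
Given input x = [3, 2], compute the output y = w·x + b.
y = 6

y = (3)(3) + (-1)(2) + -1 = 6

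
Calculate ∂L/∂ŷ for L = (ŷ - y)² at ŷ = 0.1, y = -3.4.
∂L/∂ŷ = 7.0

∂L/∂ŷ = 2(ŷ - y) = 2(0.1 - -3.4) = 2(3.5) = 7.0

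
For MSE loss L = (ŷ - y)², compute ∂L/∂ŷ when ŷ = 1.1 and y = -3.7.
∂L/∂ŷ = 9.6

∂L/∂ŷ = 2(ŷ - y) = 2(1.1 - -3.7) = 2(4.8) = 9.6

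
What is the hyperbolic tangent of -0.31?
-0.3004

tanh(-0.31) = (e^(-0.31) - e^(0.31))/(e^(-0.31) + e^(0.31)) = -0.3004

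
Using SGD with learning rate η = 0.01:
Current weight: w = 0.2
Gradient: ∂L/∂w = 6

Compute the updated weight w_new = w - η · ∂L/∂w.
w_new = 0.14

w_new = w - η·∂L/∂w = 0.2 - 0.01×(6) = 0.2 - (0.06) = 0.14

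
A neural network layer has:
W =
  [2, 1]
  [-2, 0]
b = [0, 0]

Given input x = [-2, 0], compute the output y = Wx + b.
y = [-4, 4]

Wx = [2×-2 + 1×0, -2×-2 + 0×0]
   = [-4, 4]
y = Wx + b = [-4 + 0, 4 + 0] = [-4, 4]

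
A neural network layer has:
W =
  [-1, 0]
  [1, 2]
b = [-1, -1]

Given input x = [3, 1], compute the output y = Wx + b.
y = [-4, 4]

Wx = [-1×3 + 0×1, 1×3 + 2×1]
   = [-3, 5]
y = Wx + b = [-3 + -1, 5 + -1] = [-4, 4]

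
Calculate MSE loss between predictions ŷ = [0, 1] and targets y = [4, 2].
MSE = 8.5

MSE = (1/2)((0-4)² + (1-2)²) = (1/2)(16 + 1) = 8.5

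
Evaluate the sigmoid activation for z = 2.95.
0.9503

sigmoid(2.95) = 1/(1 + e^(-2.95)) = 1/(1 + 0.05234) = 0.9503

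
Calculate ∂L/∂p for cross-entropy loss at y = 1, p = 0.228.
∂L/∂p = -4.386

∂L/∂p = -y/p + (1-y)/(1-p) = -1/0.228 + 0 = -4.386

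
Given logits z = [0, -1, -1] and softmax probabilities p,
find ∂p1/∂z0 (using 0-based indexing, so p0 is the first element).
∂p1/∂z0 = -0.1221

p = softmax(z) = [0.5761, 0.2119, 0.2119]
p1 = 0.2119, p0 = 0.5761

∂p1/∂z0 = -p1 × p0 = -0.2119 × 0.5761 = -0.1221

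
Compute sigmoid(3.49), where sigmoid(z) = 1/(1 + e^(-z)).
0.9704

sigmoid(3.49) = 1/(1 + e^(-3.49)) = 1/(1 + 0.0305) = 0.9704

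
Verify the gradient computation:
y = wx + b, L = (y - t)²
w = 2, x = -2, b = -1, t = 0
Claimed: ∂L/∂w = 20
Correct

y = (2)(-2) + -1 = -5
∂L/∂y = 2(y - t) = 2(-5 - 0) = -10
∂y/∂w = x = -2
∂L/∂w = -10 × -2 = 20

Claimed value: 20
Correct: The correct gradient is 20.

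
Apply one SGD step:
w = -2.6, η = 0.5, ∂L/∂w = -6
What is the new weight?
w_new = 0.4

w_new = w - η·∂L/∂w = -2.6 - 0.5×(-6) = -2.6 - (-3) = 0.4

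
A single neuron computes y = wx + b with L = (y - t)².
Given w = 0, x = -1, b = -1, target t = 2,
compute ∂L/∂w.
∂L/∂w = 6

y = wx + b = (0)(-1) + -1 = -1
∂L/∂y = 2(y - t) = 2(-1 - 2) = -6
∂y/∂w = x = -1
∂L/∂w = ∂L/∂y · ∂y/∂w = -6 × -1 = 6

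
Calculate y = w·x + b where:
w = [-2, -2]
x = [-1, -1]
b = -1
y = 3

y = (-2)(-1) + (-2)(-1) + -1 = 3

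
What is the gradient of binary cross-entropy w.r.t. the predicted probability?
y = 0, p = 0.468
∂L/∂p = 1.88

∂L/∂p = -y/p + (1-y)/(1-p) = 0 + 1/0.532 = 1.88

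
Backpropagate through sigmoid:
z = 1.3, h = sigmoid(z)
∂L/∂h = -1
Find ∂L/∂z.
∂L/∂z = -0.1683

σ(1.3) = 0.7858
σ'(1.3) = σ(1.3)(1 - σ(1.3)) = 0.7858 × 0.2142 = 0.1683
∂L/∂z = ∂L/∂h · σ'(z) = -1 × 0.1683 = -0.1683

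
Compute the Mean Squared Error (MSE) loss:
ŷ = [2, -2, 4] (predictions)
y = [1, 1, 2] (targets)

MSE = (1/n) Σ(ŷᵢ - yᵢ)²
MSE = 4.667

MSE = (1/3)((2-1)² + (-2-1)² + (4-2)²) = (1/3)(1 + 9 + 4) = 4.667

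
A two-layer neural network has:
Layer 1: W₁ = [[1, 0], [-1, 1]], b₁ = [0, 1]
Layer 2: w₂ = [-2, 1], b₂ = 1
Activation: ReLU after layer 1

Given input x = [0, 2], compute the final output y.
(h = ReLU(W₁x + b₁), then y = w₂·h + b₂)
y = 4

Layer 1 pre-activation: z₁ = [0, 3]
After ReLU: h = [0, 3]
Layer 2 output: y = -2×0 + 1×3 + 1 = 4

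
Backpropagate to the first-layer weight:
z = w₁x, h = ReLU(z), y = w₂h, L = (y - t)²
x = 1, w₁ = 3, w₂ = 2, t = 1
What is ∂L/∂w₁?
∂L/∂w₁ = 20

Forward pass:
z = w₁x = 3×1 = 3
h = ReLU(3) = 3
y = w₂h = 2×3 = 6

Backward pass:
∂L/∂y = 2(y - t) = 2(6 - 1) = 10
∂y/∂h = w₂ = 2
∂h/∂z = 1 (ReLU derivative)
∂z/∂w₁ = x = 1

∂L/∂w₁ = 10 × 2 × 1 × 1 = 20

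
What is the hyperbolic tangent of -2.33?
-0.9812

tanh(-2.33) = (e^(-2.33) - e^(2.33))/(e^(-2.33) + e^(2.33)) = -0.9812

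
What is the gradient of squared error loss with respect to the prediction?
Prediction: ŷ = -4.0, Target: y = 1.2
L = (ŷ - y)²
∂L/∂ŷ = -10.4

∂L/∂ŷ = 2(ŷ - y) = 2(-4.0 - 1.2) = 2(-5.2) = -10.4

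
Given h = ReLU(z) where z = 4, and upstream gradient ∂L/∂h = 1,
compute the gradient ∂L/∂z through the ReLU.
∂L/∂z = 1

h = ReLU(4) = 4
Since z > 0: ∂h/∂z = 1
∂L/∂z = ∂L/∂h · ∂h/∂z = 1 × 1 = 1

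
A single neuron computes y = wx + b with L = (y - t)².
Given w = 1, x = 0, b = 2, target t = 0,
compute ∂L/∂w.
∂L/∂w = 0

y = wx + b = (1)(0) + 2 = 2
∂L/∂y = 2(y - t) = 2(2 - 0) = 4
∂y/∂w = x = 0
∂L/∂w = ∂L/∂y · ∂y/∂w = 4 × 0 = 0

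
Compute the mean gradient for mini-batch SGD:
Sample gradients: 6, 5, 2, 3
Average gradient = 4

Average = (1/4)(6 + 5 + 2 + 3) = 16/4 = 4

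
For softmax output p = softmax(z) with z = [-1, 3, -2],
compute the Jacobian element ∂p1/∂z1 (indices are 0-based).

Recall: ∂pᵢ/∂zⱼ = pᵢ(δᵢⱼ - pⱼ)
∂p1/∂z1 = 0.02384

p = softmax(z) = [0.01787, 0.9756, 0.006573]
p1 = 0.9756

∂p1/∂z1 = p1(1 - p1) = 0.9756 × (1 - 0.9756) = 0.02384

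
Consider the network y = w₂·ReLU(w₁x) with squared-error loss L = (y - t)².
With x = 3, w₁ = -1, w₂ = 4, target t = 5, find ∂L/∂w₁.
∂L/∂w₁ = 0

Forward pass:
z = w₁x = -1×3 = -3
h = ReLU(-3) = 0
y = w₂h = 4×0 = 0

Backward pass:
∂L/∂y = 2(y - t) = 2(0 - 5) = -10
∂y/∂h = w₂ = 4
∂h/∂z = 0 (ReLU derivative)
∂z/∂w₁ = x = 3

∂L/∂w₁ = -10 × 4 × 0 × 3 = 0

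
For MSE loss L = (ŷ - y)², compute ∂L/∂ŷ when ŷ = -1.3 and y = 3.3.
∂L/∂ŷ = -9.2

∂L/∂ŷ = 2(ŷ - y) = 2(-1.3 - 3.3) = 2(-4.6) = -9.2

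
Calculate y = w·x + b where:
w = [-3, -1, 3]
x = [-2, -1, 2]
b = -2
y = 11

y = (-3)(-2) + (-1)(-1) + (3)(2) + -2 = 11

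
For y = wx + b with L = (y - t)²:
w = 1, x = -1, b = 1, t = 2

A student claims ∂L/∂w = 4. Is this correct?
Correct

y = (1)(-1) + 1 = 0
∂L/∂y = 2(y - t) = 2(0 - 2) = -4
∂y/∂w = x = -1
∂L/∂w = -4 × -1 = 4

Claimed value: 4
Correct: The correct gradient is 4.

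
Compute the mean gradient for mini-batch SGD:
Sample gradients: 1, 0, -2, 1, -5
Average gradient = -1

Average = (1/5)(1 + 0 + -2 + 1 + -5) = -5/5 = -1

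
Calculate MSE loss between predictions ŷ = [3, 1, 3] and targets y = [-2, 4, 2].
MSE = 11.67

MSE = (1/3)((3--2)² + (1-4)² + (3-2)²) = (1/3)(25 + 9 + 1) = 11.67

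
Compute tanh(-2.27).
-0.9789

tanh(-2.27) = (e^(-2.27) - e^(2.27))/(e^(-2.27) + e^(2.27)) = -0.9789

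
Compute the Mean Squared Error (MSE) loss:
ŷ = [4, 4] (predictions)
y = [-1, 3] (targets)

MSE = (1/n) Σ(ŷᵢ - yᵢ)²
MSE = 13

MSE = (1/2)((4--1)² + (4-3)²) = (1/2)(25 + 1) = 13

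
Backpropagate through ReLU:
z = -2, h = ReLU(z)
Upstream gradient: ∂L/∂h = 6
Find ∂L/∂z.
∂L/∂z = 0

h = ReLU(-2) = 0
Since z < 0: ∂h/∂z = 0
∂L/∂z = ∂L/∂h · ∂h/∂z = 6 × 0 = 0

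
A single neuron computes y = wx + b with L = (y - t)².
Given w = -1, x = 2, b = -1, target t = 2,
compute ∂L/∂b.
∂L/∂b = -10

y = wx + b = (-1)(2) + -1 = -3
∂L/∂y = 2(y - t) = 2(-3 - 2) = -10
∂y/∂b = 1
∂L/∂b = ∂L/∂y · ∂y/∂b = -10 × 1 = -10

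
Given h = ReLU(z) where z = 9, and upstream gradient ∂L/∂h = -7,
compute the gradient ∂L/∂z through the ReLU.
∂L/∂z = -7

h = ReLU(9) = 9
Since z > 0: ∂h/∂z = 1
∂L/∂z = ∂L/∂h · ∂h/∂z = -7 × 1 = -7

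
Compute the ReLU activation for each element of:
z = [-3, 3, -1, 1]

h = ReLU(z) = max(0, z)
h = [0, 3, 0, 1]

ReLU applied element-wise: max(0,-3)=0, max(0,3)=3, max(0,-1)=0, max(0,1)=1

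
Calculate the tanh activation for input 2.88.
0.9937

tanh(2.88) = (e^(2.88) - e^(-2.88))/(e^(2.88) + e^(-2.88)) = 0.9937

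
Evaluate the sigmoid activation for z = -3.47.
0.03018

sigmoid(-3.47) = 1/(1 + e^(3.47)) = 1/(1 + 32.14) = 0.03018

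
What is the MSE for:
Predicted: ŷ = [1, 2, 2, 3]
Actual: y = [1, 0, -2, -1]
MSE = 9

MSE = (1/4)((1-1)² + (2-0)² + (2--2)² + (3--1)²) = (1/4)(0 + 4 + 16 + 16) = 9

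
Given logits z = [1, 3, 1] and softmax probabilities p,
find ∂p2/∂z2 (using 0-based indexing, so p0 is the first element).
∂p2/∂z2 = 0.09516

p = softmax(z) = [0.1065, 0.787, 0.1065]
p2 = 0.1065

∂p2/∂z2 = p2(1 - p2) = 0.1065 × (1 - 0.1065) = 0.09516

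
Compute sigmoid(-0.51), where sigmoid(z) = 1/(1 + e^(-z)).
0.3752

sigmoid(-0.51) = 1/(1 + e^(0.51)) = 1/(1 + 1.665) = 0.3752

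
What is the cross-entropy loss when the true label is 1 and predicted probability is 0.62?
L = 0.478

L = -1·log(0.62) - 0·log(0.38) = -log(0.62) = 0.478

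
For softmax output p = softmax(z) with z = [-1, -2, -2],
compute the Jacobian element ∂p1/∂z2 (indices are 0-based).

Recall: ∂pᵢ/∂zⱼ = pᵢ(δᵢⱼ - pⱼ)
∂p1/∂z2 = -0.04492

p = softmax(z) = [0.5761, 0.2119, 0.2119]
p1 = 0.2119, p2 = 0.2119

∂p1/∂z2 = -p1 × p2 = -0.2119 × 0.2119 = -0.04492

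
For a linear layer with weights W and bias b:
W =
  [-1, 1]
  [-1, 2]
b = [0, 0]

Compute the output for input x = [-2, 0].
y = [2, 2]

Wx = [-1×-2 + 1×0, -1×-2 + 2×0]
   = [2, 2]
y = Wx + b = [2 + 0, 2 + 0] = [2, 2]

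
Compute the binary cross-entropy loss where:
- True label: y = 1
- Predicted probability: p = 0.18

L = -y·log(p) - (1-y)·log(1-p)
L = 1.715

L = -1·log(0.18) - 0·log(0.82) = -log(0.18) = 1.715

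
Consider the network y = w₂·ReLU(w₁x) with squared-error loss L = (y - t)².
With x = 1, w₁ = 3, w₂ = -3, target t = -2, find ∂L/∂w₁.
∂L/∂w₁ = 42

Forward pass:
z = w₁x = 3×1 = 3
h = ReLU(3) = 3
y = w₂h = -3×3 = -9

Backward pass:
∂L/∂y = 2(y - t) = 2(-9 - -2) = -14
∂y/∂h = w₂ = -3
∂h/∂z = 1 (ReLU derivative)
∂z/∂w₁ = x = 1

∂L/∂w₁ = -14 × -3 × 1 × 1 = 42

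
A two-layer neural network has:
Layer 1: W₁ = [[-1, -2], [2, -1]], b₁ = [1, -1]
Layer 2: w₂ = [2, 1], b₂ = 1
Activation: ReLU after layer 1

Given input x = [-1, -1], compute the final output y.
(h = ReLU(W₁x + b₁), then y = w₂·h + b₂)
y = 9

Layer 1 pre-activation: z₁ = [4, -2]
After ReLU: h = [4, 0]
Layer 2 output: y = 2×4 + 1×0 + 1 = 9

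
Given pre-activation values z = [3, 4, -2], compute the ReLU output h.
h = [3, 4, 0]

ReLU applied element-wise: max(0,3)=3, max(0,4)=4, max(0,-2)=0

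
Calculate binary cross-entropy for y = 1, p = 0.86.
L = 0.1508

L = -1·log(0.86) - 0·log(0.14) = -log(0.86) = 0.1508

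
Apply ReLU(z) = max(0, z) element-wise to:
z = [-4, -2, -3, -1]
h = [0, 0, 0, 0]

ReLU applied element-wise: max(0,-4)=0, max(0,-2)=0, max(0,-3)=0, max(0,-1)=0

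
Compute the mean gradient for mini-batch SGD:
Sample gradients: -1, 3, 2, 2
Average gradient = 1.5

Average = (1/4)(-1 + 3 + 2 + 2) = 6/4 = 1.5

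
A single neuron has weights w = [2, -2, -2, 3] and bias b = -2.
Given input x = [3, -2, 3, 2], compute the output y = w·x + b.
y = 8

y = (2)(3) + (-2)(-2) + (-2)(3) + (3)(2) + -2 = 8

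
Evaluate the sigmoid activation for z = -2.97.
0.0488

sigmoid(-2.97) = 1/(1 + e^(2.97)) = 1/(1 + 19.49) = 0.0488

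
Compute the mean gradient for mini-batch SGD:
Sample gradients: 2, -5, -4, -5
Average gradient = -3

Average = (1/4)(2 + -5 + -4 + -5) = -12/4 = -3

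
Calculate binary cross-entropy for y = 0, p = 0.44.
L = 0.5798

L = -0·log(0.44) - 1·log(0.56) = -log(0.56) = 0.5798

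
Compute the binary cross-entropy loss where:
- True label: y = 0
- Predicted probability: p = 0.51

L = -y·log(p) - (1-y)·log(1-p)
L = 0.7133

L = -0·log(0.51) - 1·log(0.49) = -log(0.49) = 0.7133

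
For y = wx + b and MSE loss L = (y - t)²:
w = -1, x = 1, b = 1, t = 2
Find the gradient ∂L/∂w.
∂L/∂w = -4

y = wx + b = (-1)(1) + 1 = 0
∂L/∂y = 2(y - t) = 2(0 - 2) = -4
∂y/∂w = x = 1
∂L/∂w = ∂L/∂y · ∂y/∂w = -4 × 1 = -4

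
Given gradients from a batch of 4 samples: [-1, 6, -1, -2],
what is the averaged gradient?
Average gradient = 0.5

Average = (1/4)(-1 + 6 + -1 + -2) = 2/4 = 0.5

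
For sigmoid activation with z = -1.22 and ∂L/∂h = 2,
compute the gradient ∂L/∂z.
∂L/∂z = 0.352

σ(-1.22) = 0.2279
σ'(-1.22) = σ(-1.22)(1 - σ(-1.22)) = 0.2279 × 0.7721 = 0.176
∂L/∂z = ∂L/∂h · σ'(z) = 2 × 0.176 = 0.352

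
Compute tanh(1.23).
0.8426

tanh(1.23) = (e^(1.23) - e^(-1.23))/(e^(1.23) + e^(-1.23)) = 0.8426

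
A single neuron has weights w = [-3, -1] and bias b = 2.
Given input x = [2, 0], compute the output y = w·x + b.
y = -4

y = (-3)(2) + (-1)(0) + 2 = -4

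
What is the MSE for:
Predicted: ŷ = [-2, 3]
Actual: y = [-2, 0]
MSE = 4.5

MSE = (1/2)((-2--2)² + (3-0)²) = (1/2)(0 + 9) = 4.5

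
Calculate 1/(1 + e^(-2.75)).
0.9399

sigmoid(2.75) = 1/(1 + e^(-2.75)) = 1/(1 + 0.06393) = 0.9399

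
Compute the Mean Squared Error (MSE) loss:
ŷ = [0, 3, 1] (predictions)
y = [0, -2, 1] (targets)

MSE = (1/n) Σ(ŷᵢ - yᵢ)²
MSE = 8.333

MSE = (1/3)((0-0)² + (3--2)² + (1-1)²) = (1/3)(0 + 25 + 0) = 8.333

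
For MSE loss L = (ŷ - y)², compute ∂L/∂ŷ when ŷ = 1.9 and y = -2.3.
∂L/∂ŷ = 8.4

∂L/∂ŷ = 2(ŷ - y) = 2(1.9 - -2.3) = 2(4.2) = 8.4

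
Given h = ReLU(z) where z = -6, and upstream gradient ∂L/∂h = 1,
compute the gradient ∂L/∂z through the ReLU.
∂L/∂z = 0

h = ReLU(-6) = 0
Since z < 0: ∂h/∂z = 0
∂L/∂z = ∂L/∂h · ∂h/∂z = 1 × 0 = 0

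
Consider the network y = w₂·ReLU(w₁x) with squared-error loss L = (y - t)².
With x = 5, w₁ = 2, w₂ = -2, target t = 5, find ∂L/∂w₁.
∂L/∂w₁ = 500

Forward pass:
z = w₁x = 2×5 = 10
h = ReLU(10) = 10
y = w₂h = -2×10 = -20

Backward pass:
∂L/∂y = 2(y - t) = 2(-20 - 5) = -50
∂y/∂h = w₂ = -2
∂h/∂z = 1 (ReLU derivative)
∂z/∂w₁ = x = 5

∂L/∂w₁ = -50 × -2 × 1 × 5 = 500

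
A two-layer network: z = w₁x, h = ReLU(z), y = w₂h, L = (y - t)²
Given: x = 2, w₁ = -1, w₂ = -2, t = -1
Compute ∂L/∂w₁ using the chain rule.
∂L/∂w₁ = 0

Forward pass:
z = w₁x = -1×2 = -2
h = ReLU(-2) = 0
y = w₂h = -2×0 = 0

Backward pass:
∂L/∂y = 2(y - t) = 2(0 - -1) = 2
∂y/∂h = w₂ = -2
∂h/∂z = 0 (ReLU derivative)
∂z/∂w₁ = x = 2

∂L/∂w₁ = 2 × -2 × 0 × 2 = 0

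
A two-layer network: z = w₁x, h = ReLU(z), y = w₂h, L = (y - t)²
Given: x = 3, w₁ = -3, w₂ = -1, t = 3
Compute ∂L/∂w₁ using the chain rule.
∂L/∂w₁ = 0

Forward pass:
z = w₁x = -3×3 = -9
h = ReLU(-9) = 0
y = w₂h = -1×0 = 0

Backward pass:
∂L/∂y = 2(y - t) = 2(0 - 3) = -6
∂y/∂h = w₂ = -1
∂h/∂z = 0 (ReLU derivative)
∂z/∂w₁ = x = 3

∂L/∂w₁ = -6 × -1 × 0 × 3 = 0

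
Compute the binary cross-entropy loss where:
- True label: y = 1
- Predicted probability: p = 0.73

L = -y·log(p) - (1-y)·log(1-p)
L = 0.3147

L = -1·log(0.73) - 0·log(0.27) = -log(0.73) = 0.3147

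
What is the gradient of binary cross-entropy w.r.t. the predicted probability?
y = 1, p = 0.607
∂L/∂p = -1.647

∂L/∂p = -y/p + (1-y)/(1-p) = -1/0.607 + 0 = -1.647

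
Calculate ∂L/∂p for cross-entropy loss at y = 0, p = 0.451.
∂L/∂p = 1.821

∂L/∂p = -y/p + (1-y)/(1-p) = 0 + 1/0.549 = 1.821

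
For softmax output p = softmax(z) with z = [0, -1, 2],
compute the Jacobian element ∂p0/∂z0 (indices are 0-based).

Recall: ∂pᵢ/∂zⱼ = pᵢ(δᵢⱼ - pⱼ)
∂p0/∂z0 = 0.1012

p = softmax(z) = [0.1142, 0.04201, 0.8438]
p0 = 0.1142

∂p0/∂z0 = p0(1 - p0) = 0.1142 × (1 - 0.1142) = 0.1012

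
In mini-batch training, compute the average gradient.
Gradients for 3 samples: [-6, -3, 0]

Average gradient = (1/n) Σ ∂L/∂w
Average gradient = -3

Average = (1/3)(-6 + -3 + 0) = -9/3 = -3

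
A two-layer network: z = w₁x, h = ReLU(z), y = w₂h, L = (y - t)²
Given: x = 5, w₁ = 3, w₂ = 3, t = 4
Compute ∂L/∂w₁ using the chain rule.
∂L/∂w₁ = 1230

Forward pass:
z = w₁x = 3×5 = 15
h = ReLU(15) = 15
y = w₂h = 3×15 = 45

Backward pass:
∂L/∂y = 2(y - t) = 2(45 - 4) = 82
∂y/∂h = w₂ = 3
∂h/∂z = 1 (ReLU derivative)
∂z/∂w₁ = x = 5

∂L/∂w₁ = 82 × 3 × 1 × 5 = 1230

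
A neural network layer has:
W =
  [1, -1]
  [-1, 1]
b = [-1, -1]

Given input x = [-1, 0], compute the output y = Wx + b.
y = [-2, 0]

Wx = [1×-1 + -1×0, -1×-1 + 1×0]
   = [-1, 1]
y = Wx + b = [-1 + -1, 1 + -1] = [-2, 0]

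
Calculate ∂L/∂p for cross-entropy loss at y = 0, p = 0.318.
∂L/∂p = 1.466

∂L/∂p = -y/p + (1-y)/(1-p) = 0 + 1/0.682 = 1.466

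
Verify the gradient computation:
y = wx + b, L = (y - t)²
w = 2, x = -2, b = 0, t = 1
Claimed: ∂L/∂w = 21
Incorrect

y = (2)(-2) + 0 = -4
∂L/∂y = 2(y - t) = 2(-4 - 1) = -10
∂y/∂w = x = -2
∂L/∂w = -10 × -2 = 20

Claimed value: 21
Incorrect: The correct gradient is 20.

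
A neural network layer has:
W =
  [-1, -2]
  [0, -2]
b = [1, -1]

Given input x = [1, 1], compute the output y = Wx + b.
y = [-2, -3]

Wx = [-1×1 + -2×1, 0×1 + -2×1]
   = [-3, -2]
y = Wx + b = [-3 + 1, -2 + -1] = [-2, -3]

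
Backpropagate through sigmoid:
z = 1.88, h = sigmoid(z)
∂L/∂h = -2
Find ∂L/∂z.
∂L/∂z = -0.2297

σ(1.88) = 0.8676
σ'(1.88) = σ(1.88)(1 - σ(1.88)) = 0.8676 × 0.1324 = 0.1149
∂L/∂z = ∂L/∂h · σ'(z) = -2 × 0.1149 = -0.2297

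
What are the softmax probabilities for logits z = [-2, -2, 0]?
p = [0.1065, 0.1065, 0.787]

exp(z) = [0.1353, 0.1353, 1]
Sum = 1.271
p = [0.1065, 0.1065, 0.787]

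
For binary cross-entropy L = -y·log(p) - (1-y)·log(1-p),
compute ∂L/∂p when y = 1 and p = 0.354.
∂L/∂p = -2.825

∂L/∂p = -y/p + (1-y)/(1-p) = -1/0.354 + 0 = -2.825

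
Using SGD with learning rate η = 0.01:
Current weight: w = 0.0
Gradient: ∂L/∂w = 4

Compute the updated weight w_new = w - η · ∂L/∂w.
w_new = -0.04

w_new = w - η·∂L/∂w = 0.0 - 0.01×(4) = 0.0 - (0.04) = -0.04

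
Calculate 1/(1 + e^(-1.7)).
0.8455

sigmoid(1.7) = 1/(1 + e^(-1.7)) = 1/(1 + 0.1827) = 0.8455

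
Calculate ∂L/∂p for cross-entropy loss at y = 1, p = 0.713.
∂L/∂p = -1.403

∂L/∂p = -y/p + (1-y)/(1-p) = -1/0.713 + 0 = -1.403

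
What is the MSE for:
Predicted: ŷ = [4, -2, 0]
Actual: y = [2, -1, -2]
MSE = 3

MSE = (1/3)((4-2)² + (-2--1)² + (0--2)²) = (1/3)(4 + 1 + 4) = 3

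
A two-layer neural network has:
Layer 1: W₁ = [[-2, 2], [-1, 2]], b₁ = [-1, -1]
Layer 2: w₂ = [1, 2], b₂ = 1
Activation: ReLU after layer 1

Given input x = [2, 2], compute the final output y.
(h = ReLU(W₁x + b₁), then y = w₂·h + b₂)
y = 3

Layer 1 pre-activation: z₁ = [-1, 1]
After ReLU: h = [0, 1]
Layer 2 output: y = 1×0 + 2×1 + 1 = 3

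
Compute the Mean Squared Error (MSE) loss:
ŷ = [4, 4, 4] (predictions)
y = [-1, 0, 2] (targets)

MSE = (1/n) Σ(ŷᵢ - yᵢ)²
MSE = 15

MSE = (1/3)((4--1)² + (4-0)² + (4-2)²) = (1/3)(25 + 16 + 4) = 15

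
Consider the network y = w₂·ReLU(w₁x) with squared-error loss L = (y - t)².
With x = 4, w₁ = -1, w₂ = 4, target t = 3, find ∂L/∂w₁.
∂L/∂w₁ = 0

Forward pass:
z = w₁x = -1×4 = -4
h = ReLU(-4) = 0
y = w₂h = 4×0 = 0

Backward pass:
∂L/∂y = 2(y - t) = 2(0 - 3) = -6
∂y/∂h = w₂ = 4
∂h/∂z = 0 (ReLU derivative)
∂z/∂w₁ = x = 4

∂L/∂w₁ = -6 × 4 × 0 × 4 = 0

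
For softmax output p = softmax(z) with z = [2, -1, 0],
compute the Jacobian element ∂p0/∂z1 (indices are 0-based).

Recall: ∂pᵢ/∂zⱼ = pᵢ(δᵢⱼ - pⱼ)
∂p0/∂z1 = -0.03545

p = softmax(z) = [0.8438, 0.04201, 0.1142]
p0 = 0.8438, p1 = 0.04201

∂p0/∂z1 = -p0 × p1 = -0.8438 × 0.04201 = -0.03545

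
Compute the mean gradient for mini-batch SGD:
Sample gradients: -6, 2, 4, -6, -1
Average gradient = -1.4

Average = (1/5)(-6 + 2 + 4 + -6 + -1) = -7/5 = -1.4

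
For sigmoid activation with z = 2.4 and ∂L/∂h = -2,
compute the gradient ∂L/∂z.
∂L/∂z = -0.1525

σ(2.4) = 0.9168
σ'(2.4) = σ(2.4)(1 - σ(2.4)) = 0.9168 × 0.08317 = 0.07625
∂L/∂z = ∂L/∂h · σ'(z) = -2 × 0.07625 = -0.1525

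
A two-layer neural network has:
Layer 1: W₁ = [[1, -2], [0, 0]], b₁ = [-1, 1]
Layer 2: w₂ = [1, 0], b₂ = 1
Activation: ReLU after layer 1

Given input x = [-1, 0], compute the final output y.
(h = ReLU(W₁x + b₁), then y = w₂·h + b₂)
y = 1

Layer 1 pre-activation: z₁ = [-2, 1]
After ReLU: h = [0, 1]
Layer 2 output: y = 1×0 + 0×1 + 1 = 1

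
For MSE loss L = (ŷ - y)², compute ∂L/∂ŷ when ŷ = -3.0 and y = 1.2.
∂L/∂ŷ = -8.4

∂L/∂ŷ = 2(ŷ - y) = 2(-3.0 - 1.2) = 2(-4.2) = -8.4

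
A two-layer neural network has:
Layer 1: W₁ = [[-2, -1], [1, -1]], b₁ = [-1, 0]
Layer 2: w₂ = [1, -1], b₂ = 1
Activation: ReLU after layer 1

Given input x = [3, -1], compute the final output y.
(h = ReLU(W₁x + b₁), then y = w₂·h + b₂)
y = -3

Layer 1 pre-activation: z₁ = [-6, 4]
After ReLU: h = [0, 4]
Layer 2 output: y = 1×0 + -1×4 + 1 = -3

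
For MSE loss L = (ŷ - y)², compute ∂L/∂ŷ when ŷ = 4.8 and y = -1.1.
∂L/∂ŷ = 11.8

∂L/∂ŷ = 2(ŷ - y) = 2(4.8 - -1.1) = 2(5.9) = 11.8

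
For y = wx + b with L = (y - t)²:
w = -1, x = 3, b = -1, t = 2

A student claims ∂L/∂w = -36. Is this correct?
Correct

y = (-1)(3) + -1 = -4
∂L/∂y = 2(y - t) = 2(-4 - 2) = -12
∂y/∂w = x = 3
∂L/∂w = -12 × 3 = -36

Claimed value: -36
Correct: The correct gradient is -36.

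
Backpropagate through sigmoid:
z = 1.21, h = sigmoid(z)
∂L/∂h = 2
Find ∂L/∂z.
∂L/∂z = 0.3539

σ(1.21) = 0.7703
σ'(1.21) = σ(1.21)(1 - σ(1.21)) = 0.7703 × 0.2297 = 0.1769
∂L/∂z = ∂L/∂h · σ'(z) = 2 × 0.1769 = 0.3539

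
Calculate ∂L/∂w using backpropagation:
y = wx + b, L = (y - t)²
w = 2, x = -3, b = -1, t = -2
∂L/∂w = 30

y = wx + b = (2)(-3) + -1 = -7
∂L/∂y = 2(y - t) = 2(-7 - -2) = -10
∂y/∂w = x = -3
∂L/∂w = ∂L/∂y · ∂y/∂w = -10 × -3 = 30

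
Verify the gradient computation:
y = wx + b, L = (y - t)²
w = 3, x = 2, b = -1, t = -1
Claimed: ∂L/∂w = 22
Incorrect

y = (3)(2) + -1 = 5
∂L/∂y = 2(y - t) = 2(5 - -1) = 12
∂y/∂w = x = 2
∂L/∂w = 12 × 2 = 24

Claimed value: 22
Incorrect: The correct gradient is 24.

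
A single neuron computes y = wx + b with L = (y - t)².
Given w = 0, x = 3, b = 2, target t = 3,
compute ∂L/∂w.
∂L/∂w = -6

y = wx + b = (0)(3) + 2 = 2
∂L/∂y = 2(y - t) = 2(2 - 3) = -2
∂y/∂w = x = 3
∂L/∂w = ∂L/∂y · ∂y/∂w = -2 × 3 = -6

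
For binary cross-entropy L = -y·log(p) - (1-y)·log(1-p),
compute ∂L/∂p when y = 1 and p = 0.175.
∂L/∂p = -5.714

∂L/∂p = -y/p + (1-y)/(1-p) = -1/0.175 + 0 = -5.714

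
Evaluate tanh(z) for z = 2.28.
0.9793

tanh(2.28) = (e^(2.28) - e^(-2.28))/(e^(2.28) + e^(-2.28)) = 0.9793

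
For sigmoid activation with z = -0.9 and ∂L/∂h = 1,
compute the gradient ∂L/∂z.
∂L/∂z = 0.2055

σ(-0.9) = 0.2891
σ'(-0.9) = σ(-0.9)(1 - σ(-0.9)) = 0.2891 × 0.7109 = 0.2055
∂L/∂z = ∂L/∂h · σ'(z) = 1 × 0.2055 = 0.2055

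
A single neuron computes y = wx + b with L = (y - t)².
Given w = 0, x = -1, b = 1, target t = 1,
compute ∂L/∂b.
∂L/∂b = 0

y = wx + b = (0)(-1) + 1 = 1
∂L/∂y = 2(y - t) = 2(1 - 1) = 0
∂y/∂b = 1
∂L/∂b = ∂L/∂y · ∂y/∂b = 0 × 1 = 0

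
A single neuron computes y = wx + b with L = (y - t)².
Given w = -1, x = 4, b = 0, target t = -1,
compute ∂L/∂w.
∂L/∂w = -24

y = wx + b = (-1)(4) + 0 = -4
∂L/∂y = 2(y - t) = 2(-4 - -1) = -6
∂y/∂w = x = 4
∂L/∂w = ∂L/∂y · ∂y/∂w = -6 × 4 = -24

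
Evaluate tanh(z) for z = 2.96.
0.9946

tanh(2.96) = (e^(2.96) - e^(-2.96))/(e^(2.96) + e^(-2.96)) = 0.9946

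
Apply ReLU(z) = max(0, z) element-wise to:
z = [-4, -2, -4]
h = [0, 0, 0]

ReLU applied element-wise: max(0,-4)=0, max(0,-2)=0, max(0,-4)=0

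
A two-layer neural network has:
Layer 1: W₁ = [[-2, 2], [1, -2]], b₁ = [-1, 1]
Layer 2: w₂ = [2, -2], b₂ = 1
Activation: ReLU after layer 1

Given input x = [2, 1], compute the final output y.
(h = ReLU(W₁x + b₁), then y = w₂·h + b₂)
y = -1

Layer 1 pre-activation: z₁ = [-3, 1]
After ReLU: h = [0, 1]
Layer 2 output: y = 2×0 + -2×1 + 1 = -1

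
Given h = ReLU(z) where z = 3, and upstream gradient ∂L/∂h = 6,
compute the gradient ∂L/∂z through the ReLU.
∂L/∂z = 6

h = ReLU(3) = 3
Since z > 0: ∂h/∂z = 1
∂L/∂z = ∂L/∂h · ∂h/∂z = 6 × 1 = 6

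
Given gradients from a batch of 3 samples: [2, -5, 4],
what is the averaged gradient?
Average gradient = 0.3333

Average = (1/3)(2 + -5 + 4) = 1/3 = 0.3333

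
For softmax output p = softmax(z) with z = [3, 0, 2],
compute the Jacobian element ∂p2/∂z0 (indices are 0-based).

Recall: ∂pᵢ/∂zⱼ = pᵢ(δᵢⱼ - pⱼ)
∂p2/∂z0 = -0.183

p = softmax(z) = [0.7054, 0.03512, 0.2595]
p2 = 0.2595, p0 = 0.7054

∂p2/∂z0 = -p2 × p0 = -0.2595 × 0.7054 = -0.183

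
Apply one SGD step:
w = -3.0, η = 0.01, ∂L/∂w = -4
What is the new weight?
w_new = -2.96

w_new = w - η·∂L/∂w = -3.0 - 0.01×(-4) = -3.0 - (-0.04) = -2.96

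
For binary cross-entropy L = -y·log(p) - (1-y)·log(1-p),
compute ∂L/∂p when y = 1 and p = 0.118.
∂L/∂p = -8.475

∂L/∂p = -y/p + (1-y)/(1-p) = -1/0.118 + 0 = -8.475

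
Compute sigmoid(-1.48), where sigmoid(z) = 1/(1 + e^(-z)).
0.1854

sigmoid(-1.48) = 1/(1 + e^(1.48)) = 1/(1 + 4.393) = 0.1854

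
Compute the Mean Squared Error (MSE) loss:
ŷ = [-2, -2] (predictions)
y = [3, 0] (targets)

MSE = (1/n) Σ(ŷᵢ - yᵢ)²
MSE = 14.5

MSE = (1/2)((-2-3)² + (-2-0)²) = (1/2)(25 + 4) = 14.5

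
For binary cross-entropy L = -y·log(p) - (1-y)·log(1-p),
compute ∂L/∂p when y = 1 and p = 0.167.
∂L/∂p = -5.988

∂L/∂p = -y/p + (1-y)/(1-p) = -1/0.167 + 0 = -5.988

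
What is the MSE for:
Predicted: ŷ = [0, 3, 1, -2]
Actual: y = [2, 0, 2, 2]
MSE = 7.5

MSE = (1/4)((0-2)² + (3-0)² + (1-2)² + (-2-2)²) = (1/4)(4 + 9 + 1 + 16) = 7.5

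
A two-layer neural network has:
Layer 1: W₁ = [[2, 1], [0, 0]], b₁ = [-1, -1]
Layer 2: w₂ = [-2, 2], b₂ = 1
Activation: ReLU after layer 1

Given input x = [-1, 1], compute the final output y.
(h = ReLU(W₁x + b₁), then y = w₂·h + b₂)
y = 1

Layer 1 pre-activation: z₁ = [-2, -1]
After ReLU: h = [0, 0]
Layer 2 output: y = -2×0 + 2×0 + 1 = 1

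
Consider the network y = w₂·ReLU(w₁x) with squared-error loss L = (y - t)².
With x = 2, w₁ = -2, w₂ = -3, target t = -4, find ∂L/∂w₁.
∂L/∂w₁ = 0

Forward pass:
z = w₁x = -2×2 = -4
h = ReLU(-4) = 0
y = w₂h = -3×0 = 0

Backward pass:
∂L/∂y = 2(y - t) = 2(0 - -4) = 8
∂y/∂h = w₂ = -3
∂h/∂z = 0 (ReLU derivative)
∂z/∂w₁ = x = 2

∂L/∂w₁ = 8 × -3 × 0 × 2 = 0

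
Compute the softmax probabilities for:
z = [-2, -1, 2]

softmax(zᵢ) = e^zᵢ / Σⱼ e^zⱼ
p = [0.0171, 0.0466, 0.9362]

exp(z) = [0.1353, 0.3679, 7.389]
Sum = 7.892
p = [0.0171, 0.0466, 0.9362]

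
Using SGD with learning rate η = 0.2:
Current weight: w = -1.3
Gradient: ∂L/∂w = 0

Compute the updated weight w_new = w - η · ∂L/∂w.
w_new = -1.3

w_new = w - η·∂L/∂w = -1.3 - 0.2×(0) = -1.3 - (0) = -1.3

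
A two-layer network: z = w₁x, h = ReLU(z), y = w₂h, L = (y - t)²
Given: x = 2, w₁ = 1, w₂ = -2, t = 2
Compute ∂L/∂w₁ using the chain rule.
∂L/∂w₁ = 48

Forward pass:
z = w₁x = 1×2 = 2
h = ReLU(2) = 2
y = w₂h = -2×2 = -4

Backward pass:
∂L/∂y = 2(y - t) = 2(-4 - 2) = -12
∂y/∂h = w₂ = -2
∂h/∂z = 1 (ReLU derivative)
∂z/∂w₁ = x = 2

∂L/∂w₁ = -12 × -2 × 1 × 2 = 48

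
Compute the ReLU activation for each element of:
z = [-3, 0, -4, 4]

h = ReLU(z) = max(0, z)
h = [0, 0, 0, 4]

ReLU applied element-wise: max(0,-3)=0, max(0,0)=0, max(0,-4)=0, max(0,4)=4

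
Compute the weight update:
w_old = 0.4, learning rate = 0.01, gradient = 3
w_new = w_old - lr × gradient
w_new = 0.37

w_new = w - η·∂L/∂w = 0.4 - 0.01×(3) = 0.4 - (0.03) = 0.37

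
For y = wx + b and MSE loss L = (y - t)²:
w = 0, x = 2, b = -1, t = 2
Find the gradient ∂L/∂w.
∂L/∂w = -12

y = wx + b = (0)(2) + -1 = -1
∂L/∂y = 2(y - t) = 2(-1 - 2) = -6
∂y/∂w = x = 2
∂L/∂w = ∂L/∂y · ∂y/∂w = -6 × 2 = -12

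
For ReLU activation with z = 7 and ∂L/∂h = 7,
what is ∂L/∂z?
∂L/∂z = 7

h = ReLU(7) = 7
Since z > 0: ∂h/∂z = 1
∂L/∂z = ∂L/∂h · ∂h/∂z = 7 × 1 = 7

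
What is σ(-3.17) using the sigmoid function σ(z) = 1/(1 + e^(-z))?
0.04031

sigmoid(-3.17) = 1/(1 + e^(3.17)) = 1/(1 + 23.81) = 0.04031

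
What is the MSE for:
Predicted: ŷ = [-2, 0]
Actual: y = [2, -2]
MSE = 10

MSE = (1/2)((-2-2)² + (0--2)²) = (1/2)(16 + 4) = 10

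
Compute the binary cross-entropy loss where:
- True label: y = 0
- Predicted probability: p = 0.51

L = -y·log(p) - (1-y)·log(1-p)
L = 0.7133

L = -0·log(0.51) - 1·log(0.49) = -log(0.49) = 0.7133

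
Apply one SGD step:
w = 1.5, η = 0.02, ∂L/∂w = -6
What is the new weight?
w_new = 1.62

w_new = w - η·∂L/∂w = 1.5 - 0.02×(-6) = 1.5 - (-0.12) = 1.62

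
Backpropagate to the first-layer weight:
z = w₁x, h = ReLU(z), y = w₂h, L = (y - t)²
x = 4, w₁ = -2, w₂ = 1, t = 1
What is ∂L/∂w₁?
∂L/∂w₁ = 0

Forward pass:
z = w₁x = -2×4 = -8
h = ReLU(-8) = 0
y = w₂h = 1×0 = 0

Backward pass:
∂L/∂y = 2(y - t) = 2(0 - 1) = -2
∂y/∂h = w₂ = 1
∂h/∂z = 0 (ReLU derivative)
∂z/∂w₁ = x = 4

∂L/∂w₁ = -2 × 1 × 0 × 4 = 0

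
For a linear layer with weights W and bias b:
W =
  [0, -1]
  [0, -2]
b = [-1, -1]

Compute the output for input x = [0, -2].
y = [1, 3]

Wx = [0×0 + -1×-2, 0×0 + -2×-2]
   = [2, 4]
y = Wx + b = [2 + -1, 4 + -1] = [1, 3]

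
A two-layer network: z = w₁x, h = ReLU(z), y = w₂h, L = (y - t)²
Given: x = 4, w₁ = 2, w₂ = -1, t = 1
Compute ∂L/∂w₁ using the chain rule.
∂L/∂w₁ = 72

Forward pass:
z = w₁x = 2×4 = 8
h = ReLU(8) = 8
y = w₂h = -1×8 = -8

Backward pass:
∂L/∂y = 2(y - t) = 2(-8 - 1) = -18
∂y/∂h = w₂ = -1
∂h/∂z = 1 (ReLU derivative)
∂z/∂w₁ = x = 4

∂L/∂w₁ = -18 × -1 × 1 × 4 = 72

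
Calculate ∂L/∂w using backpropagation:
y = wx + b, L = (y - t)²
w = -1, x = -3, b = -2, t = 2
∂L/∂w = 6

y = wx + b = (-1)(-3) + -2 = 1
∂L/∂y = 2(y - t) = 2(1 - 2) = -2
∂y/∂w = x = -3
∂L/∂w = ∂L/∂y · ∂y/∂w = -2 × -3 = 6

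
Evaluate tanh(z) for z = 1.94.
0.9595

tanh(1.94) = (e^(1.94) - e^(-1.94))/(e^(1.94) + e^(-1.94)) = 0.9595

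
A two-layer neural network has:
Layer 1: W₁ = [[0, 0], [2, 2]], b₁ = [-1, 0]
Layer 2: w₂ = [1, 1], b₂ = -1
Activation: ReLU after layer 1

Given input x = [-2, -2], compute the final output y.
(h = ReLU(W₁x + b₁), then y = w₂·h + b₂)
y = -1

Layer 1 pre-activation: z₁ = [-1, -8]
After ReLU: h = [0, 0]
Layer 2 output: y = 1×0 + 1×0 + -1 = -1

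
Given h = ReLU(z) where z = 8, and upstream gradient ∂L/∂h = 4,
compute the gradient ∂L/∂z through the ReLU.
∂L/∂z = 4

h = ReLU(8) = 8
Since z > 0: ∂h/∂z = 1
∂L/∂z = ∂L/∂h · ∂h/∂z = 4 × 1 = 4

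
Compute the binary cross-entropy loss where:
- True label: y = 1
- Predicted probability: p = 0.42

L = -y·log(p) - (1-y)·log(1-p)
L = 0.8675

L = -1·log(0.42) - 0·log(0.58) = -log(0.42) = 0.8675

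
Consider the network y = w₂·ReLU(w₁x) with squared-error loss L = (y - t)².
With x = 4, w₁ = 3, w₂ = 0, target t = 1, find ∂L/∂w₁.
∂L/∂w₁ = 0

Forward pass:
z = w₁x = 3×4 = 12
h = ReLU(12) = 12
y = w₂h = 0×12 = 0

Backward pass:
∂L/∂y = 2(y - t) = 2(0 - 1) = -2
∂y/∂h = w₂ = 0
∂h/∂z = 1 (ReLU derivative)
∂z/∂w₁ = x = 4

∂L/∂w₁ = -2 × 0 × 1 × 4 = 0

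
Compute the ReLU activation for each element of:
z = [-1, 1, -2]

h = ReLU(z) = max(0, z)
h = [0, 1, 0]

ReLU applied element-wise: max(0,-1)=0, max(0,1)=1, max(0,-2)=0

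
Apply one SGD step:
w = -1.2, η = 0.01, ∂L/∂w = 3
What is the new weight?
w_new = -1.23

w_new = w - η·∂L/∂w = -1.2 - 0.01×(3) = -1.2 - (0.03) = -1.23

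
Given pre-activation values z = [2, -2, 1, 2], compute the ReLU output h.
h = [2, 0, 1, 2]

ReLU applied element-wise: max(0,2)=2, max(0,-2)=0, max(0,1)=1, max(0,2)=2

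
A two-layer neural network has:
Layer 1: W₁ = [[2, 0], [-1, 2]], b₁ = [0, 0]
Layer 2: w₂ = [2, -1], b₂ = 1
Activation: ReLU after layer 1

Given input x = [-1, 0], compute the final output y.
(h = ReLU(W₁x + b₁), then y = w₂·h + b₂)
y = 0

Layer 1 pre-activation: z₁ = [-2, 1]
After ReLU: h = [0, 1]
Layer 2 output: y = 2×0 + -1×1 + 1 = 0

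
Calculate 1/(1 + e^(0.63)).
0.3475

sigmoid(-0.63) = 1/(1 + e^(0.63)) = 1/(1 + 1.878) = 0.3475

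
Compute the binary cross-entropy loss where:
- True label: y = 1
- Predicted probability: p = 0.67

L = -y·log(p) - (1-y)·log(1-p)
L = 0.4005

L = -1·log(0.67) - 0·log(0.33) = -log(0.67) = 0.4005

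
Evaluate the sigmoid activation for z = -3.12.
0.04229

sigmoid(-3.12) = 1/(1 + e^(3.12)) = 1/(1 + 22.65) = 0.04229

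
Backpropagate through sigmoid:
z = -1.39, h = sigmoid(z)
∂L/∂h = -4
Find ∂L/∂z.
∂L/∂z = -0.6386

σ(-1.39) = 0.1994
σ'(-1.39) = σ(-1.39)(1 - σ(-1.39)) = 0.1994 × 0.8006 = 0.1596
∂L/∂z = ∂L/∂h · σ'(z) = -4 × 0.1596 = -0.6386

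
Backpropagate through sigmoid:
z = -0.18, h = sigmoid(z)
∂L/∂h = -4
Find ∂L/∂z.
∂L/∂z = -0.9919

σ(-0.18) = 0.4551
σ'(-0.18) = σ(-0.18)(1 - σ(-0.18)) = 0.4551 × 0.5449 = 0.248
∂L/∂z = ∂L/∂h · σ'(z) = -4 × 0.248 = -0.9919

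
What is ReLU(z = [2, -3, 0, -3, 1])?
h = [2, 0, 0, 0, 1]

ReLU applied element-wise: max(0,2)=2, max(0,-3)=0, max(0,0)=0, max(0,-3)=0, max(0,1)=1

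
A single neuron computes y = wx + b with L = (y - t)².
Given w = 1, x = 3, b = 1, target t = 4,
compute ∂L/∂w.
∂L/∂w = 0

y = wx + b = (1)(3) + 1 = 4
∂L/∂y = 2(y - t) = 2(4 - 4) = 0
∂y/∂w = x = 3
∂L/∂w = ∂L/∂y · ∂y/∂w = 0 × 3 = 0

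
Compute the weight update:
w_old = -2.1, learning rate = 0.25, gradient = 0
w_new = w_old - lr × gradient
w_new = -2.1

w_new = w - η·∂L/∂w = -2.1 - 0.25×(0) = -2.1 - (0) = -2.1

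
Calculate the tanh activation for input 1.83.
0.9498

tanh(1.83) = (e^(1.83) - e^(-1.83))/(e^(1.83) + e^(-1.83)) = 0.9498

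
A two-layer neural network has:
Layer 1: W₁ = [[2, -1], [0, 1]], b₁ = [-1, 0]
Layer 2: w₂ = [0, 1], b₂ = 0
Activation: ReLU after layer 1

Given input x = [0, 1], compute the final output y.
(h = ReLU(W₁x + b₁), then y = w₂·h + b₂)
y = 1

Layer 1 pre-activation: z₁ = [-2, 1]
After ReLU: h = [0, 1]
Layer 2 output: y = 0×0 + 1×1 + 0 = 1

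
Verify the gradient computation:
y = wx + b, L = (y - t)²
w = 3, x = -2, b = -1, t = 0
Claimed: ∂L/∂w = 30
Incorrect

y = (3)(-2) + -1 = -7
∂L/∂y = 2(y - t) = 2(-7 - 0) = -14
∂y/∂w = x = -2
∂L/∂w = -14 × -2 = 28

Claimed value: 30
Incorrect: The correct gradient is 28.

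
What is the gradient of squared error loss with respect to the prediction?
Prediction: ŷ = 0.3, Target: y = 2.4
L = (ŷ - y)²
∂L/∂ŷ = -4.2

∂L/∂ŷ = 2(ŷ - y) = 2(0.3 - 2.4) = 2(-2.1) = -4.2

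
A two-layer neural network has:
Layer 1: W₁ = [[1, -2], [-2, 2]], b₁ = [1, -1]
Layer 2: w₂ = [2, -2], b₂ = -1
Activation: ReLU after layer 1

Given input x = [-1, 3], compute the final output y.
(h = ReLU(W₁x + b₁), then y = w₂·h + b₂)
y = -15

Layer 1 pre-activation: z₁ = [-6, 7]
After ReLU: h = [0, 7]
Layer 2 output: y = 2×0 + -2×7 + -1 = -15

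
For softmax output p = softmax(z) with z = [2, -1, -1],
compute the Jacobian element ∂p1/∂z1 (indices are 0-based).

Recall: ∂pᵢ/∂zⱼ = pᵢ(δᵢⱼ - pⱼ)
∂p1/∂z1 = 0.04323

p = softmax(z) = [0.9094, 0.04528, 0.04528]
p1 = 0.04528

∂p1/∂z1 = p1(1 - p1) = 0.04528 × (1 - 0.04528) = 0.04323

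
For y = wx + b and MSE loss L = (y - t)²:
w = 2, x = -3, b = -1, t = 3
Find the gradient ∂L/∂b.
∂L/∂b = -20

y = wx + b = (2)(-3) + -1 = -7
∂L/∂y = 2(y - t) = 2(-7 - 3) = -20
∂y/∂b = 1
∂L/∂b = ∂L/∂y · ∂y/∂b = -20 × 1 = -20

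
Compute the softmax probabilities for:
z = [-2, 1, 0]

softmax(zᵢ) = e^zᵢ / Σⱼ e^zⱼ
p = [0.0351, 0.7054, 0.2595]

exp(z) = [0.1353, 2.718, 1]
Sum = 3.854
p = [0.0351, 0.7054, 0.2595]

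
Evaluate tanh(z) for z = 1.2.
0.8337

tanh(1.2) = (e^(1.2) - e^(-1.2))/(e^(1.2) + e^(-1.2)) = 0.8337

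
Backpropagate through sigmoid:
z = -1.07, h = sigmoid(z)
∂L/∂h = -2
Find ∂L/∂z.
∂L/∂z = -0.3803

σ(-1.07) = 0.2554
σ'(-1.07) = σ(-1.07)(1 - σ(-1.07)) = 0.2554 × 0.7446 = 0.1902
∂L/∂z = ∂L/∂h · σ'(z) = -2 × 0.1902 = -0.3803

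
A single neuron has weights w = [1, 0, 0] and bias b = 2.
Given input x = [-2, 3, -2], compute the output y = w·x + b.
y = 0

y = (1)(-2) + (0)(3) + (0)(-2) + 2 = 0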